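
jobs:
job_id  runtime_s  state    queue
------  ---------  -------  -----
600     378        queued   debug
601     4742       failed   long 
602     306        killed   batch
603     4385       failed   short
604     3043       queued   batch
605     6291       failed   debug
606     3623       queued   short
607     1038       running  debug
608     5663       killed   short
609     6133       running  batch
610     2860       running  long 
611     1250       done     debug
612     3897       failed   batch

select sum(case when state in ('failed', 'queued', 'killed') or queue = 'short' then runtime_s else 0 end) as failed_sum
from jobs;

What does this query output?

32328

job_id=600: ✓ → 378
job_id=601: ✓ → 4742
job_id=602: ✓ → 306
job_id=603: ✓ → 4385
job_id=604: ✓ → 3043
job_id=605: ✓ → 6291
job_id=606: ✓ → 3623
job_id=607: ✗
job_id=608: ✓ → 5663
job_id=609: ✗
job_id=610: ✗
job_id=611: ✗
job_id=612: ✓ → 3897
failed_sum = 378 + 4742 + 306 + 4385 + 3043 + 6291 + 3623 + 5663 + 3897 = 32328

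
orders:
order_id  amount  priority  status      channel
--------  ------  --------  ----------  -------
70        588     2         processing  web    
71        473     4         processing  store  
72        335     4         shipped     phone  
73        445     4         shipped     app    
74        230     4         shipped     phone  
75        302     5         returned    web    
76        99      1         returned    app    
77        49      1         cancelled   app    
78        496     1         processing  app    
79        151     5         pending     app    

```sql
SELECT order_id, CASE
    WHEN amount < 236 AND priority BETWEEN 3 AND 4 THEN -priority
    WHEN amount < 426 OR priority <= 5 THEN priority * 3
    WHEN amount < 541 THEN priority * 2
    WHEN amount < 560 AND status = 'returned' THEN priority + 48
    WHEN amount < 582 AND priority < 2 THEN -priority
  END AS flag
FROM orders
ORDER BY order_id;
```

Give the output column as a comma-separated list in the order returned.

order_id=70: amount < 426 OR priority <= 5 → 6
order_id=71: amount < 426 OR priority <= 5 → 12
order_id=72: amount < 426 OR priority <= 5 → 12
order_id=73: amount < 426 OR priority <= 5 → 12
order_id=74: amount < 236 AND priority BETWEEN 3 AND 4 → -4
order_id=75: amount < 426 OR priority <= 5 → 15
order_id=76: amount < 426 OR priority <= 5 → 3
order_id=77: amount < 426 OR priority <= 5 → 3
order_id=78: amount < 426 OR priority <= 5 → 3
order_id=79: amount < 426 OR priority <= 5 → 15

6, 12, 12, 12, -4, 15, 3, 3, 3, 15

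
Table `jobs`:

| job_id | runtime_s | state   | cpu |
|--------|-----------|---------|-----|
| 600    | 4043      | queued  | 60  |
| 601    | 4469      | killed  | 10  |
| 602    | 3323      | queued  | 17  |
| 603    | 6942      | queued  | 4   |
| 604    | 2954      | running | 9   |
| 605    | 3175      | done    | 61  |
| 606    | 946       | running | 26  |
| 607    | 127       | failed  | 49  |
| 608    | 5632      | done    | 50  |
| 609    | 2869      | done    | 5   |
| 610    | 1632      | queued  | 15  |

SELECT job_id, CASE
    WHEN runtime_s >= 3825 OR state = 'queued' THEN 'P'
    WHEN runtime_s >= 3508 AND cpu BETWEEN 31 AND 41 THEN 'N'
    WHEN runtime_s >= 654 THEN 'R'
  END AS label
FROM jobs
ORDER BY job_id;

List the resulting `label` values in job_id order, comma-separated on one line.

job_id=600: runtime_s >= 3825 OR state = 'queued' → P
job_id=601: runtime_s >= 3825 OR state = 'queued' → P
job_id=602: runtime_s >= 3825 OR state = 'queued' → P
job_id=603: runtime_s >= 3825 OR state = 'queued' → P
job_id=604: runtime_s >= 654 → R
job_id=605: runtime_s >= 654 → R
job_id=606: runtime_s >= 654 → R
job_id=607: (no match → NULL) → NULL
job_id=608: runtime_s >= 3825 OR state = 'queued' → P
job_id=609: runtime_s >= 654 → R
job_id=610: runtime_s >= 3825 OR state = 'queued' → P

P, P, P, P, R, R, R, NULL, P, R, P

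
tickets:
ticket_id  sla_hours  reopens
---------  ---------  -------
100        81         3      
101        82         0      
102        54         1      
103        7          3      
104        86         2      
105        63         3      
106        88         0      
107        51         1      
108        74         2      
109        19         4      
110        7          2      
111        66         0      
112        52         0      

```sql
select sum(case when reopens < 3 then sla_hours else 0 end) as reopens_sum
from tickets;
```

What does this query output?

560

ticket_id=100: ✗
ticket_id=101: ✓ → 82
ticket_id=102: ✓ → 54
ticket_id=103: ✗
ticket_id=104: ✓ → 86
ticket_id=105: ✗
ticket_id=106: ✓ → 88
ticket_id=107: ✓ → 51
ticket_id=108: ✓ → 74
ticket_id=109: ✗
ticket_id=110: ✓ → 7
ticket_id=111: ✓ → 66
ticket_id=112: ✓ → 52
reopens_sum = 82 + 54 + 86 + 88 + 51 + 74 + 7 + 66 + 52 = 560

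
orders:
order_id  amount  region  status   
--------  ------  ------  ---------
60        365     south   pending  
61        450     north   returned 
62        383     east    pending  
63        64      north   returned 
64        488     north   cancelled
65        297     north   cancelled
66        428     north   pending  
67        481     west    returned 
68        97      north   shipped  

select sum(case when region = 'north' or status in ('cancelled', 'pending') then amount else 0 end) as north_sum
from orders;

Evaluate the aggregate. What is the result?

2572

order_id=60: ✓ → 365
order_id=61: ✓ → 450
order_id=62: ✓ → 383
order_id=63: ✓ → 64
order_id=64: ✓ → 488
order_id=65: ✓ → 297
order_id=66: ✓ → 428
order_id=67: ✗
order_id=68: ✓ → 97
north_sum = 365 + 450 + 383 + 64 + 488 + 297 + 428 + 97 = 2572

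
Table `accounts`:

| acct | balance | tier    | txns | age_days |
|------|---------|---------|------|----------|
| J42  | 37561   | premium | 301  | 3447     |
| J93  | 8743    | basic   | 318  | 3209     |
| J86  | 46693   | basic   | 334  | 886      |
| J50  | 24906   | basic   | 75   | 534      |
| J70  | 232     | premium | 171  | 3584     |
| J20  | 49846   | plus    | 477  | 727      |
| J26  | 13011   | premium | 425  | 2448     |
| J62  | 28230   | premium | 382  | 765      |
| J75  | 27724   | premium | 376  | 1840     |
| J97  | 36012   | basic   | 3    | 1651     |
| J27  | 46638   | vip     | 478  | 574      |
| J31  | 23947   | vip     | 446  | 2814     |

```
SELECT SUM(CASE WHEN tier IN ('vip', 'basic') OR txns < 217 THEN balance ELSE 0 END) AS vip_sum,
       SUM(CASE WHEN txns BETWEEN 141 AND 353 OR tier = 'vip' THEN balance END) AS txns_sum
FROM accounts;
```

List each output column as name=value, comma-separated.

[vip_sum: tier IN ('vip', 'basic') OR txns < 217]
acct=J42: ✗
acct=J93: ✓ → 8743
acct=J86: ✓ → 46693
acct=J50: ✓ → 24906
acct=J70: ✓ → 232
acct=J20: ✗
acct=J26: ✗
acct=J62: ✗
acct=J75: ✗
acct=J97: ✓ → 36012
acct=J27: ✓ → 46638
acct=J31: ✓ → 23947
vip_sum = 8743 + 46693 + 24906 + 232 + 36012 + 46638 + 23947 = 187171
—
[txns_sum: txns BETWEEN 141 AND 353 OR tier = 'vip']
acct=J42: ✓ → 37561
acct=J93: ✓ → 8743
acct=J86: ✓ → 46693
acct=J50: ✗
acct=J70: ✓ → 232
acct=J20: ✗
acct=J26: ✗
acct=J62: ✗
acct=J75: ✗
acct=J97: ✗
acct=J27: ✓ → 46638
acct=J31: ✓ → 23947
txns_sum = 37561 + 8743 + 46693 + 232 + 46638 + 23947 = 163814

vip_sum=187171, txns_sum=163814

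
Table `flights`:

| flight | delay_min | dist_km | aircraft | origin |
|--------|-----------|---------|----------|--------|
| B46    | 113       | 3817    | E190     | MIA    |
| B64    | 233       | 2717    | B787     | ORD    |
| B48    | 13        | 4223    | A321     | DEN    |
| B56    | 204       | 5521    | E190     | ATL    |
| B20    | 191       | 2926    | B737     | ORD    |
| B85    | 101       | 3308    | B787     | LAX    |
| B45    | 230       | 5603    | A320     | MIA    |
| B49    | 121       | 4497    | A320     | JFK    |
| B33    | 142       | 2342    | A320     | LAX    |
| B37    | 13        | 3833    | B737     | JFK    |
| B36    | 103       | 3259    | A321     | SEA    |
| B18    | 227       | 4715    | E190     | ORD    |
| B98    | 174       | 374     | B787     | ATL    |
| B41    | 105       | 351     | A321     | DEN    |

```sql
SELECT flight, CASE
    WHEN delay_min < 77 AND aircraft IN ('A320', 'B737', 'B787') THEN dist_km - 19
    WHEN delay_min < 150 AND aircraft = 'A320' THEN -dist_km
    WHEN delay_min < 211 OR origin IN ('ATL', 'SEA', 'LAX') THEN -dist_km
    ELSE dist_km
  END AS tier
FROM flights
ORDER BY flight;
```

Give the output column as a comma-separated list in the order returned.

4715, -2926, -2342, -3259, 3814, -351, 5603, -3817, -4223, -4497, -5521, 2717, -3308, -374

flight=B18: ELSE → 4715
flight=B20: delay_min < 211 OR origin IN ('ATL', 'SEA', 'LAX') → -2926
flight=B33: delay_min < 150 AND aircraft = 'A320' → -2342
flight=B36: delay_min < 211 OR origin IN ('ATL', 'SEA', 'LAX') → -3259
flight=B37: delay_min < 77 AND aircraft IN ('A320', 'B737', 'B787') → 3814
flight=B41: delay_min < 211 OR origin IN ('ATL', 'SEA', 'LAX') → -351
flight=B45: ELSE → 5603
flight=B46: delay_min < 211 OR origin IN ('ATL', 'SEA', 'LAX') → -3817
flight=B48: delay_min < 211 OR origin IN ('ATL', 'SEA', 'LAX') → -4223
flight=B49: delay_min < 150 AND aircraft = 'A320' → -4497
flight=B56: delay_min < 211 OR origin IN ('ATL', 'SEA', 'LAX') → -5521
flight=B64: ELSE → 2717
flight=B85: delay_min < 211 OR origin IN ('ATL', 'SEA', 'LAX') → -3308
flight=B98: delay_min < 211 OR origin IN ('ATL', 'SEA', 'LAX') → -374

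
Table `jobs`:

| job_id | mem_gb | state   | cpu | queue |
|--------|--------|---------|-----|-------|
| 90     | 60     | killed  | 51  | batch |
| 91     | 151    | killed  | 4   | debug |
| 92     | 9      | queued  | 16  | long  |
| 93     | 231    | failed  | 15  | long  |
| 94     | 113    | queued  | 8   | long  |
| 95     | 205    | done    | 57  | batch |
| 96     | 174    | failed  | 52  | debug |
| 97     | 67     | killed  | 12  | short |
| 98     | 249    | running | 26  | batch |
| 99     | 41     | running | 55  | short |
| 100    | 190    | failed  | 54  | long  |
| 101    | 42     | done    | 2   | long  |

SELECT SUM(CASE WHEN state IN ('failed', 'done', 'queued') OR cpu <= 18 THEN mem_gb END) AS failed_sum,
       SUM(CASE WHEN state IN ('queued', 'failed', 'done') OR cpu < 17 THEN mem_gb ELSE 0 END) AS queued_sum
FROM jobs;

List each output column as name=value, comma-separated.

[failed_sum: state IN ('failed', 'done', 'queued') OR cpu <= 18]
job_id=90: ✗
job_id=91: ✓ → 151
job_id=92: ✓ → 9
job_id=93: ✓ → 231
job_id=94: ✓ → 113
job_id=95: ✓ → 205
job_id=96: ✓ → 174
job_id=97: ✓ → 67
job_id=98: ✗
job_id=99: ✗
job_id=100: ✓ → 190
job_id=101: ✓ → 42
failed_sum = 151 + 9 + 231 + 113 + 205 + 174 + 67 + 190 + 42 = 1182
—
[queued_sum: state IN ('queued', 'failed', 'done') OR cpu < 17]
job_id=90: ✗
job_id=91: ✓ → 151
job_id=92: ✓ → 9
job_id=93: ✓ → 231
job_id=94: ✓ → 113
job_id=95: ✓ → 205
job_id=96: ✓ → 174
job_id=97: ✓ → 67
job_id=98: ✗
job_id=99: ✗
job_id=100: ✓ → 190
job_id=101: ✓ → 42
queued_sum = 151 + 9 + 231 + 113 + 205 + 174 + 67 + 190 + 42 = 1182

failed_sum=1182, queued_sum=1182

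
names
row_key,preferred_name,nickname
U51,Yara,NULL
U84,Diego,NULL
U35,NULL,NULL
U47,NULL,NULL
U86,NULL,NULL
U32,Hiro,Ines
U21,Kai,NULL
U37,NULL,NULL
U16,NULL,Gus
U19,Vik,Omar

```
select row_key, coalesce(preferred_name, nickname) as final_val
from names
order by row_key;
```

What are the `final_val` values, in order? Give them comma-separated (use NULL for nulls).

row_key=U16: preferred_name=NULL, nickname=Gus → Gus
row_key=U19: preferred_name=Vik → Vik
row_key=U21: preferred_name=Kai → Kai
row_key=U32: preferred_name=Hiro → Hiro
row_key=U35: preferred_name=NULL, nickname=NULL (all NULL) → NULL
row_key=U37: preferred_name=NULL, nickname=NULL (all NULL) → NULL
row_key=U47: preferred_name=NULL, nickname=NULL (all NULL) → NULL
row_key=U51: preferred_name=Yara → Yara
row_key=U84: preferred_name=Diego → Diego
row_key=U86: preferred_name=NULL, nickname=NULL (all NULL) → NULL

Gus, Vik, Kai, Hiro, NULL, NULL, NULL, Yara, Diego, NULL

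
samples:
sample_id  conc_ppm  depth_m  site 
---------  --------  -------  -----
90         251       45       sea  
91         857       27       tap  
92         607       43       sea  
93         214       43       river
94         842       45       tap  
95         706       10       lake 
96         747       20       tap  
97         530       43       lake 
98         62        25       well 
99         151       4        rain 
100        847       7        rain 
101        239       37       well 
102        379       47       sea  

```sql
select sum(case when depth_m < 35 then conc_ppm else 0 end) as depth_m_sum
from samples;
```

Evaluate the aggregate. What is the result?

sample_id=90: ✗
sample_id=91: ✓ → 857
sample_id=92: ✗
sample_id=93: ✗
sample_id=94: ✗
sample_id=95: ✓ → 706
sample_id=96: ✓ → 747
sample_id=97: ✗
sample_id=98: ✓ → 62
sample_id=99: ✓ → 151
sample_id=100: ✓ → 847
sample_id=101: ✗
sample_id=102: ✗
depth_m_sum = 857 + 706 + 747 + 62 + 151 + 847 = 3370

3370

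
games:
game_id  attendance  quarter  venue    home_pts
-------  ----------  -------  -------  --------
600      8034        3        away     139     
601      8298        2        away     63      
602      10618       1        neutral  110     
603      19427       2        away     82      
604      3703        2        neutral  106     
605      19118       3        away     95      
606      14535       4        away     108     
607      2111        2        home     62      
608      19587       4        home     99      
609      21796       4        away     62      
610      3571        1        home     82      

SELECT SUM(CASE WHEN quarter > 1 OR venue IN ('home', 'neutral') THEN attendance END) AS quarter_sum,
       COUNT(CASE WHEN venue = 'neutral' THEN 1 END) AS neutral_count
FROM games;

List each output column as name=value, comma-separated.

quarter_sum=130798, neutral_count=2

[quarter_sum: quarter > 1 OR venue IN ('home', 'neutral')]
game_id=600: ✓ → 8034
game_id=601: ✓ → 8298
game_id=602: ✓ → 10618
game_id=603: ✓ → 19427
game_id=604: ✓ → 3703
game_id=605: ✓ → 19118
game_id=606: ✓ → 14535
game_id=607: ✓ → 2111
game_id=608: ✓ → 19587
game_id=609: ✓ → 21796
game_id=610: ✓ → 3571
quarter_sum = 8034 + 8298 + 10618 + 19427 + 3703 + 19118 + 14535 + 2111 + 19587 + 21796 + 3571 = 130798
—
[neutral_count: venue = 'neutral']
game_id=600: ✗
game_id=601: ✗
game_id=602: ✓ → 1
game_id=603: ✗
game_id=604: ✓ → 1
game_id=605: ✗
game_id=606: ✗
game_id=607: ✗
game_id=608: ✗
game_id=609: ✗
game_id=610: ✗
neutral_count = COUNT(1, 1) = 2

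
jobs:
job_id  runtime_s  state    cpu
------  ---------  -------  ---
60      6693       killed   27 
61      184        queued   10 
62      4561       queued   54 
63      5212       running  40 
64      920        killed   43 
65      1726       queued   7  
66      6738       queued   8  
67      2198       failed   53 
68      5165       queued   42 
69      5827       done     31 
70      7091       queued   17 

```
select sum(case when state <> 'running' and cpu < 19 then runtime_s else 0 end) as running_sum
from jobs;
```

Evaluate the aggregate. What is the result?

15739

job_id=60: ✗
job_id=61: ✓ → 184
job_id=62: ✗
job_id=63: ✗
job_id=64: ✗
job_id=65: ✓ → 1726
job_id=66: ✓ → 6738
job_id=67: ✗
job_id=68: ✗
job_id=69: ✗
job_id=70: ✓ → 7091
running_sum = 184 + 1726 + 6738 + 7091 = 15739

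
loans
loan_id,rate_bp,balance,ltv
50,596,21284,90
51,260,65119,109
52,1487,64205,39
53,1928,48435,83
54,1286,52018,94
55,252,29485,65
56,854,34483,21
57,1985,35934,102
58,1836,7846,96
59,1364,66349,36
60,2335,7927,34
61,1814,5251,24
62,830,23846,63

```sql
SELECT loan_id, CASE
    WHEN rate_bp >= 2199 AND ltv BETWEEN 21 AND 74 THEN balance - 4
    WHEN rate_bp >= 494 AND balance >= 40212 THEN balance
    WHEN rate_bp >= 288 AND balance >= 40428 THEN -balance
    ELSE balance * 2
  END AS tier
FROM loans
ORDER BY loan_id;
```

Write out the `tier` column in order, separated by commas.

loan_id=50: ELSE → 42568
loan_id=51: ELSE → 130238
loan_id=52: rate_bp >= 494 AND balance >= 40212 → 64205
loan_id=53: rate_bp >= 494 AND balance >= 40212 → 48435
loan_id=54: rate_bp >= 494 AND balance >= 40212 → 52018
loan_id=55: ELSE → 58970
loan_id=56: ELSE → 68966
loan_id=57: ELSE → 71868
loan_id=58: ELSE → 15692
loan_id=59: rate_bp >= 494 AND balance >= 40212 → 66349
loan_id=60: rate_bp >= 2199 AND ltv BETWEEN 21 AND 74 → 7923
loan_id=61: ELSE → 10502
loan_id=62: ELSE → 47692

42568, 130238, 64205, 48435, 52018, 58970, 68966, 71868, 15692, 66349, 7923, 10502, 47692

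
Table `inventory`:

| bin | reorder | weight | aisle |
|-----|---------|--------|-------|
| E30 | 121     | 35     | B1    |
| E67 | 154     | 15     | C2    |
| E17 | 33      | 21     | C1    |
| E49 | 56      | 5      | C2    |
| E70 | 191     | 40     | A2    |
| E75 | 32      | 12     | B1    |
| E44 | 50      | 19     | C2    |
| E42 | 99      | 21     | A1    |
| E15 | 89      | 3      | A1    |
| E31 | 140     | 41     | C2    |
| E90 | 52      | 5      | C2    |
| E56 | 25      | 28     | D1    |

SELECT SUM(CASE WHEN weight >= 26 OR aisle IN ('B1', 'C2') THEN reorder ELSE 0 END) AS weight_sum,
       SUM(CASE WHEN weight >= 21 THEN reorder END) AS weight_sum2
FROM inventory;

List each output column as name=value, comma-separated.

weight_sum=821, weight_sum2=609

[weight_sum: weight >= 26 OR aisle IN ('B1', 'C2')]
bin=E30: ✓ → 121
bin=E67: ✓ → 154
bin=E17: ✗
bin=E49: ✓ → 56
bin=E70: ✓ → 191
bin=E75: ✓ → 32
bin=E44: ✓ → 50
bin=E42: ✗
bin=E15: ✗
bin=E31: ✓ → 140
bin=E90: ✓ → 52
bin=E56: ✓ → 25
weight_sum = 121 + 154 + 56 + 191 + 32 + 50 + 140 + 52 + 25 = 821
—
[weight_sum2: weight >= 21]
bin=E30: ✓ → 121
bin=E67: ✗
bin=E17: ✓ → 33
bin=E49: ✗
bin=E70: ✓ → 191
bin=E75: ✗
bin=E44: ✗
bin=E42: ✓ → 99
bin=E15: ✗
bin=E31: ✓ → 140
bin=E90: ✗
bin=E56: ✓ → 25
weight_sum2 = 121 + 33 + 191 + 99 + 140 + 25 = 609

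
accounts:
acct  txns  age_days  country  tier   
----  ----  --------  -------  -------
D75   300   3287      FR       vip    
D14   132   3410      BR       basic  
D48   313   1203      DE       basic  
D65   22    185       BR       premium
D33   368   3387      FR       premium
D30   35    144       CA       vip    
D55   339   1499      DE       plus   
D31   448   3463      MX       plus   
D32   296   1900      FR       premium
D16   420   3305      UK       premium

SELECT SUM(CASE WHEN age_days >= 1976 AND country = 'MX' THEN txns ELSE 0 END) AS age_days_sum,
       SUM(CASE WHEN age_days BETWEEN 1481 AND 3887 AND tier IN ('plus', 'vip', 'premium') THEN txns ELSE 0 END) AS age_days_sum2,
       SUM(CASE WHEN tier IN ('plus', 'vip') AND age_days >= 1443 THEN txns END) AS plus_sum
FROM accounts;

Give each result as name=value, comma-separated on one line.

age_days_sum=448, age_days_sum2=2171, plus_sum=1087

[age_days_sum: age_days >= 1976 AND country = 'MX']
acct=D75: ✗
acct=D14: ✗
acct=D48: ✗
acct=D65: ✗
acct=D33: ✗
acct=D30: ✗
acct=D55: ✗
acct=D31: ✓ → 448
acct=D32: ✗
acct=D16: ✗
age_days_sum = 448
—
[age_days_sum2: age_days BETWEEN 1481 AND 3887 AND tier IN ('plus', 'vip', 'premium')]
acct=D75: ✓ → 300
acct=D14: ✗
acct=D48: ✗
acct=D65: ✗
acct=D33: ✓ → 368
acct=D30: ✗
acct=D55: ✓ → 339
acct=D31: ✓ → 448
acct=D32: ✓ → 296
acct=D16: ✓ → 420
age_days_sum2 = 300 + 368 + 339 + 448 + 296 + 420 = 2171
—
[plus_sum: tier IN ('plus', 'vip') AND age_days >= 1443]
acct=D75: ✓ → 300
acct=D14: ✗
acct=D48: ✗
acct=D65: ✗
acct=D33: ✗
acct=D30: ✗
acct=D55: ✓ → 339
acct=D31: ✓ → 448
acct=D32: ✗
acct=D16: ✗
plus_sum = 300 + 339 + 448 = 1087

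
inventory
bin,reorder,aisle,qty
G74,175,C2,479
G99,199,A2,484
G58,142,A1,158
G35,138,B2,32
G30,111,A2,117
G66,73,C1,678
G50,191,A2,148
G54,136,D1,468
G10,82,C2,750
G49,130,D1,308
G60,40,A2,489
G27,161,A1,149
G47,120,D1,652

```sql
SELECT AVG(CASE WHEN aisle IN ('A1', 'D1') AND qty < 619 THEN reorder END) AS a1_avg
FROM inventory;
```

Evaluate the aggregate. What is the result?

bin=G74: ✗
bin=G99: ✗
bin=G58: ✓ → 142
bin=G35: ✗
bin=G30: ✗
bin=G66: ✗
bin=G50: ✗
bin=G54: ✓ → 136
bin=G10: ✗
bin=G49: ✓ → 130
bin=G60: ✗
bin=G27: ✓ → 161
bin=G47: ✗
a1_avg = (142 + 136 + 130 + 161) / 4 = 142.25

142.25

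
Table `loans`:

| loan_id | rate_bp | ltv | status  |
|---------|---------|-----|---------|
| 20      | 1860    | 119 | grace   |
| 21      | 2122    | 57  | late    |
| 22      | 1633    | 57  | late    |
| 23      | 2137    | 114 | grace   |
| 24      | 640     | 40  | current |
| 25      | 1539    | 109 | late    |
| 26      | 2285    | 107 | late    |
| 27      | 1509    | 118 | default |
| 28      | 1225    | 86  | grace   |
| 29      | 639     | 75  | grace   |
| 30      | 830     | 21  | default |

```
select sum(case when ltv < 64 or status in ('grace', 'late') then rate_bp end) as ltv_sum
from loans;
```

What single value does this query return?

loan_id=20: ✓ → 1860
loan_id=21: ✓ → 2122
loan_id=22: ✓ → 1633
loan_id=23: ✓ → 2137
loan_id=24: ✓ → 640
loan_id=25: ✓ → 1539
loan_id=26: ✓ → 2285
loan_id=27: ✗
loan_id=28: ✓ → 1225
loan_id=29: ✓ → 639
loan_id=30: ✓ → 830
ltv_sum = 1860 + 2122 + 1633 + 2137 + 640 + 1539 + 2285 + 1225 + 639 + 830 = 14910

14910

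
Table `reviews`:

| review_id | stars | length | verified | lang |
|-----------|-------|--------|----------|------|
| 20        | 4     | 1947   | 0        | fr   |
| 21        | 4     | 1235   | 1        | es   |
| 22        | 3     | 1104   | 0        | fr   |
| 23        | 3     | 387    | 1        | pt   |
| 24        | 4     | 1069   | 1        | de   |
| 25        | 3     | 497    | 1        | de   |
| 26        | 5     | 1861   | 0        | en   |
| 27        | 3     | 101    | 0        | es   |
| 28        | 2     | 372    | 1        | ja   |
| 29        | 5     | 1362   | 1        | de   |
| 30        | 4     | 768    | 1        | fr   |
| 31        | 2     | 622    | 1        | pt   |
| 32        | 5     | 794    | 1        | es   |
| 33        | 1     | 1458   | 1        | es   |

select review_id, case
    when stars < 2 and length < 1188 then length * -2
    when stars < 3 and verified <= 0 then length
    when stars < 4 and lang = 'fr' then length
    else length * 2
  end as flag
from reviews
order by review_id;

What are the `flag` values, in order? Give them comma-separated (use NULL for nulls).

review_id=20: ELSE → 3894
review_id=21: ELSE → 2470
review_id=22: stars < 4 and lang = 'fr' → 1104
review_id=23: ELSE → 774
review_id=24: ELSE → 2138
review_id=25: ELSE → 994
review_id=26: ELSE → 3722
review_id=27: ELSE → 202
review_id=28: ELSE → 744
review_id=29: ELSE → 2724
review_id=30: ELSE → 1536
review_id=31: ELSE → 1244
review_id=32: ELSE → 1588
review_id=33: ELSE → 2916

3894, 2470, 1104, 774, 2138, 994, 3722, 202, 744, 2724, 1536, 1244, 1588, 2916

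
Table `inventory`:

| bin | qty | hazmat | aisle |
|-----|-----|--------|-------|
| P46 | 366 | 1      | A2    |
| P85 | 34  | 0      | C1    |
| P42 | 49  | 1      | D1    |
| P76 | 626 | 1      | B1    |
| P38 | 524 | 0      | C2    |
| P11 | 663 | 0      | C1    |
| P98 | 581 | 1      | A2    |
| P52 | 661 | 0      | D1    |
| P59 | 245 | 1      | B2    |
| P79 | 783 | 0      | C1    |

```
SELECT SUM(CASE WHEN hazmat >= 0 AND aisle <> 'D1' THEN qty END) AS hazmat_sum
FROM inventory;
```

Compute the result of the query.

3822

bin=P46: ✓ → 366
bin=P85: ✓ → 34
bin=P42: ✗
bin=P76: ✓ → 626
bin=P38: ✓ → 524
bin=P11: ✓ → 663
bin=P98: ✓ → 581
bin=P52: ✗
bin=P59: ✓ → 245
bin=P79: ✓ → 783
hazmat_sum = 366 + 34 + 626 + 524 + 663 + 581 + 245 + 783 = 3822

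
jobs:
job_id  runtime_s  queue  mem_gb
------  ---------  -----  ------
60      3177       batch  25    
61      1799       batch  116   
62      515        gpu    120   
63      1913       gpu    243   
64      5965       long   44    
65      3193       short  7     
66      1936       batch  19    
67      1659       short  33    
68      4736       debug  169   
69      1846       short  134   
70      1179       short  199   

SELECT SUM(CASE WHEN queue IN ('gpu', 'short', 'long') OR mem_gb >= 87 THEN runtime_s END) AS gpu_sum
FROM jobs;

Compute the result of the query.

22805

job_id=60: ✗
job_id=61: ✓ → 1799
job_id=62: ✓ → 515
job_id=63: ✓ → 1913
job_id=64: ✓ → 5965
job_id=65: ✓ → 3193
job_id=66: ✗
job_id=67: ✓ → 1659
job_id=68: ✓ → 4736
job_id=69: ✓ → 1846
job_id=70: ✓ → 1179
gpu_sum = 1799 + 515 + 1913 + 5965 + 3193 + 1659 + 4736 + 1846 + 1179 = 22805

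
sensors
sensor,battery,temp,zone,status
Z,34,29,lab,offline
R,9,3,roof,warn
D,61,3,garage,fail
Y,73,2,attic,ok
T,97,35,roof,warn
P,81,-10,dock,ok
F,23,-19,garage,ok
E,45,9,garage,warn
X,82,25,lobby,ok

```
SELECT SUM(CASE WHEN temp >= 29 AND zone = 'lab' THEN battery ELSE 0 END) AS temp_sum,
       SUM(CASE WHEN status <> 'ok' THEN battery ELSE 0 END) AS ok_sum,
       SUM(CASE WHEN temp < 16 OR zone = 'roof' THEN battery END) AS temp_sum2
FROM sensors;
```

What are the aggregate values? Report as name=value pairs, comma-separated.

temp_sum=34, ok_sum=246, temp_sum2=389

[temp_sum: temp >= 29 AND zone = 'lab']
sensor=Z: ✓ → 34
sensor=R: ✗
sensor=D: ✗
sensor=Y: ✗
sensor=T: ✗
sensor=P: ✗
sensor=F: ✗
sensor=E: ✗
sensor=X: ✗
temp_sum = 34
—
[ok_sum: status <> 'ok']
sensor=Z: ✓ → 34
sensor=R: ✓ → 9
sensor=D: ✓ → 61
sensor=Y: ✗
sensor=T: ✓ → 97
sensor=P: ✗
sensor=F: ✗
sensor=E: ✓ → 45
sensor=X: ✗
ok_sum = 34 + 9 + 61 + 97 + 45 = 246
—
[temp_sum2: temp < 16 OR zone = 'roof']
sensor=Z: ✗
sensor=R: ✓ → 9
sensor=D: ✓ → 61
sensor=Y: ✓ → 73
sensor=T: ✓ → 97
sensor=P: ✓ → 81
sensor=F: ✓ → 23
sensor=E: ✓ → 45
sensor=X: ✗
temp_sum2 = 9 + 61 + 73 + 97 + 81 + 23 + 45 = 389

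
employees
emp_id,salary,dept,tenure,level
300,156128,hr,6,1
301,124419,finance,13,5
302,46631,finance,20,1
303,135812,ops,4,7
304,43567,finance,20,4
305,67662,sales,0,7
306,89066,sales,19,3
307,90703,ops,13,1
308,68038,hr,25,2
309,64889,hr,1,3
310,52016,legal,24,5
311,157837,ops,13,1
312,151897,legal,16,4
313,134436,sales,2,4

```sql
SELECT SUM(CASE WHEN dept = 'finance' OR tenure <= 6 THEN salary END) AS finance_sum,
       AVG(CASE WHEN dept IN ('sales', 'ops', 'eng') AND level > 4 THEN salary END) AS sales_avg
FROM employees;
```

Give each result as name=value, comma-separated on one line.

[finance_sum: dept = 'finance' OR tenure <= 6]
emp_id=300: ✓ → 156128
emp_id=301: ✓ → 124419
emp_id=302: ✓ → 46631
emp_id=303: ✓ → 135812
emp_id=304: ✓ → 43567
emp_id=305: ✓ → 67662
emp_id=306: ✗
emp_id=307: ✗
emp_id=308: ✗
emp_id=309: ✓ → 64889
emp_id=310: ✗
emp_id=311: ✗
emp_id=312: ✗
emp_id=313: ✓ → 134436
finance_sum = 156128 + 124419 + 46631 + 135812 + 43567 + 67662 + 64889 + 134436 = 773544
—
[sales_avg: dept IN ('sales', 'ops', 'eng') AND level > 4]
emp_id=300: ✗
emp_id=301: ✗
emp_id=302: ✗
emp_id=303: ✓ → 135812
emp_id=304: ✗
emp_id=305: ✓ → 67662
emp_id=306: ✗
emp_id=307: ✗
emp_id=308: ✗
emp_id=309: ✗
emp_id=310: ✗
emp_id=311: ✗
emp_id=312: ✗
emp_id=313: ✗
sales_avg = (135812 + 67662) / 2 = 101737

finance_sum=773544, sales_avg=101737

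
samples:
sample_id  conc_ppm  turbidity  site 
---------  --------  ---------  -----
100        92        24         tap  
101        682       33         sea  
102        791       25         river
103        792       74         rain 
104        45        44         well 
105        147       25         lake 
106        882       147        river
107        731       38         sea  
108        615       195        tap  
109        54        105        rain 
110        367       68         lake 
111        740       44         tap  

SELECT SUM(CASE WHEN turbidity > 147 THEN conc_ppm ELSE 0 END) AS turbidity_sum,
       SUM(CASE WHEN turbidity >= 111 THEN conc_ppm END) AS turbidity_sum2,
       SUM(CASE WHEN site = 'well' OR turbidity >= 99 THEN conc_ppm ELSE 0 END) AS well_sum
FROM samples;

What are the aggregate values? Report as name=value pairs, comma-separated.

turbidity_sum=615, turbidity_sum2=1497, well_sum=1596

[turbidity_sum: turbidity > 147]
sample_id=100: ✗
sample_id=101: ✗
sample_id=102: ✗
sample_id=103: ✗
sample_id=104: ✗
sample_id=105: ✗
sample_id=106: ✗
sample_id=107: ✗
sample_id=108: ✓ → 615
sample_id=109: ✗
sample_id=110: ✗
sample_id=111: ✗
turbidity_sum = 615
—
[turbidity_sum2: turbidity >= 111]
sample_id=100: ✗
sample_id=101: ✗
sample_id=102: ✗
sample_id=103: ✗
sample_id=104: ✗
sample_id=105: ✗
sample_id=106: ✓ → 882
sample_id=107: ✗
sample_id=108: ✓ → 615
sample_id=109: ✗
sample_id=110: ✗
sample_id=111: ✗
turbidity_sum2 = 882 + 615 = 1497
—
[well_sum: site = 'well' OR turbidity >= 99]
sample_id=100: ✗
sample_id=101: ✗
sample_id=102: ✗
sample_id=103: ✗
sample_id=104: ✓ → 45
sample_id=105: ✗
sample_id=106: ✓ → 882
sample_id=107: ✗
sample_id=108: ✓ → 615
sample_id=109: ✓ → 54
sample_id=110: ✗
sample_id=111: ✗
well_sum = 45 + 882 + 615 + 54 = 1596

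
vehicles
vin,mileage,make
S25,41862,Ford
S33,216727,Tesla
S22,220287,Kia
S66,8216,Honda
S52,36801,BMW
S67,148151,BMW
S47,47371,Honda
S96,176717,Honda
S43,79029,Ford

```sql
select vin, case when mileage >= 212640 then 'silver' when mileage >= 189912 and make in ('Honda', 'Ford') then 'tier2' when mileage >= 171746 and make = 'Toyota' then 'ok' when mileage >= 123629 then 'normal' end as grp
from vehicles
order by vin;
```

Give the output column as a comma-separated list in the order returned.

silver, NULL, silver, NULL, NULL, NULL, NULL, normal, normal

vin=S22: mileage >= 212640 → silver
vin=S25: (no match → NULL) → NULL
vin=S33: mileage >= 212640 → silver
vin=S43: (no match → NULL) → NULL
vin=S47: (no match → NULL) → NULL
vin=S52: (no match → NULL) → NULL
vin=S66: (no match → NULL) → NULL
vin=S67: mileage >= 123629 → normal
vin=S96: mileage >= 123629 → normal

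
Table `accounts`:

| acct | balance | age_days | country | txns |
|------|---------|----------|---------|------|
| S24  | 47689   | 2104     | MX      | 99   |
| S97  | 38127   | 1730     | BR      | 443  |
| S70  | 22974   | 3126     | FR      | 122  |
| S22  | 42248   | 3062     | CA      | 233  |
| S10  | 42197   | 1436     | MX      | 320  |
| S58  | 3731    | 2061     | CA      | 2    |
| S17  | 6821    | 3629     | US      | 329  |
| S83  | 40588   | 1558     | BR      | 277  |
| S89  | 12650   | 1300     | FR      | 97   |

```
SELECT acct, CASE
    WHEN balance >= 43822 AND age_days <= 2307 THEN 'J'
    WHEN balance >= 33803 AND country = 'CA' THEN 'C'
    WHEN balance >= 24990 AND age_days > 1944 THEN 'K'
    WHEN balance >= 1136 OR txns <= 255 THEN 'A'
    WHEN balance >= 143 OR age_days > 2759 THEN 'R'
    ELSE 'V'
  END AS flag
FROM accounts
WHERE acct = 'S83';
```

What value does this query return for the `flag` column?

A

acct = S83: balance=40588, age_days=1558, country=BR, txns=277.
balance >= 43822 AND age_days <= 2307 → false
balance >= 33803 AND country = 'CA' → false
balance >= 24990 AND age_days > 1944 → false
balance >= 1136 OR txns <= 255 → true → A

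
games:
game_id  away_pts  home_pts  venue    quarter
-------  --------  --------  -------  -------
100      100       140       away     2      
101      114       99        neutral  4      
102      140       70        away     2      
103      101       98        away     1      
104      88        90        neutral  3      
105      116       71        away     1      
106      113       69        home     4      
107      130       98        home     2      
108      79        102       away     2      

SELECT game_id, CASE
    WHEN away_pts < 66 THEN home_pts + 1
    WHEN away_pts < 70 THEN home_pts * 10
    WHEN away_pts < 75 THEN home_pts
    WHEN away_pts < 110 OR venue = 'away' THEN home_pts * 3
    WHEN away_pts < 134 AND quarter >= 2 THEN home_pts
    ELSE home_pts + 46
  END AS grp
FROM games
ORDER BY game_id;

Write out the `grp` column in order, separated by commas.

game_id=100: away_pts < 110 OR venue = 'away' → 420
game_id=101: away_pts < 134 AND quarter >= 2 → 99
game_id=102: away_pts < 110 OR venue = 'away' → 210
game_id=103: away_pts < 110 OR venue = 'away' → 294
game_id=104: away_pts < 110 OR venue = 'away' → 270
game_id=105: away_pts < 110 OR venue = 'away' → 213
game_id=106: away_pts < 134 AND quarter >= 2 → 69
game_id=107: away_pts < 134 AND quarter >= 2 → 98
game_id=108: away_pts < 110 OR venue = 'away' → 306

420, 99, 210, 294, 270, 213, 69, 98, 306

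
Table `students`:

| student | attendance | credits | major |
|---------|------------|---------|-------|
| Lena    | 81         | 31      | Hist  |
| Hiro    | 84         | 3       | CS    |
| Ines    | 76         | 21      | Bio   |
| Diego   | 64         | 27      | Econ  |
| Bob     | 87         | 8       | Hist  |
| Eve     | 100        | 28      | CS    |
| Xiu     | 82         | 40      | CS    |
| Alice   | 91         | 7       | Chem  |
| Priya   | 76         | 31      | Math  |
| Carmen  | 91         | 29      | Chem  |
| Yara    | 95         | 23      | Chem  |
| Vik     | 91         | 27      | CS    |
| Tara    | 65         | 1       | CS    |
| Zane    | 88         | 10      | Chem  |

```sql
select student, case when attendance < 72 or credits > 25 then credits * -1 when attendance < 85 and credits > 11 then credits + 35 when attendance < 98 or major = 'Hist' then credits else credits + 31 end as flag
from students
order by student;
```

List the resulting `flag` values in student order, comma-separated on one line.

student=Alice: attendance < 98 or major = 'Hist' → 7
student=Bob: attendance < 98 or major = 'Hist' → 8
student=Carmen: attendance < 72 or credits > 25 → -29
student=Diego: attendance < 72 or credits > 25 → -27
student=Eve: attendance < 72 or credits > 25 → -28
student=Hiro: attendance < 98 or major = 'Hist' → 3
student=Ines: attendance < 85 and credits > 11 → 56
student=Lena: attendance < 72 or credits > 25 → -31
student=Priya: attendance < 72 or credits > 25 → -31
student=Tara: attendance < 72 or credits > 25 → -1
student=Vik: attendance < 72 or credits > 25 → -27
student=Xiu: attendance < 72 or credits > 25 → -40
student=Yara: attendance < 98 or major = 'Hist' → 23
student=Zane: attendance < 98 or major = 'Hist' → 10

7, 8, -29, -27, -28, 3, 56, -31, -31, -1, -27, -40, 23, 10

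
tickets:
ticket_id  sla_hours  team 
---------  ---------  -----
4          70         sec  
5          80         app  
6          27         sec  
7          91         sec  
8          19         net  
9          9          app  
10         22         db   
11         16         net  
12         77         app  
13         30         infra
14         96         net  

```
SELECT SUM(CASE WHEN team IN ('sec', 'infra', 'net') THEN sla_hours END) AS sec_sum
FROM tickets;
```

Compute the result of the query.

349

ticket_id=4: ✓ → 70
ticket_id=5: ✗
ticket_id=6: ✓ → 27
ticket_id=7: ✓ → 91
ticket_id=8: ✓ → 19
ticket_id=9: ✗
ticket_id=10: ✗
ticket_id=11: ✓ → 16
ticket_id=12: ✗
ticket_id=13: ✓ → 30
ticket_id=14: ✓ → 96
sec_sum = 70 + 27 + 91 + 19 + 16 + 30 + 96 = 349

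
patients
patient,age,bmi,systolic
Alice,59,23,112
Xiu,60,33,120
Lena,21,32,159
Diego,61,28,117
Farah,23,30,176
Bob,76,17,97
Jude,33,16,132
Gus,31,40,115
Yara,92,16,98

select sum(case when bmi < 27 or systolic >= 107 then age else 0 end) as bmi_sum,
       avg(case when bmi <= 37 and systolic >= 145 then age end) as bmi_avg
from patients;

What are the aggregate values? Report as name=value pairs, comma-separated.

bmi_sum=456, bmi_avg=22

[bmi_sum: bmi < 27 or systolic >= 107]
patient=Alice: ✓ → 59
patient=Xiu: ✓ → 60
patient=Lena: ✓ → 21
patient=Diego: ✓ → 61
patient=Farah: ✓ → 23
patient=Bob: ✓ → 76
patient=Jude: ✓ → 33
patient=Gus: ✓ → 31
patient=Yara: ✓ → 92
bmi_sum = 59 + 60 + 21 + 61 + 23 + 76 + 33 + 31 + 92 = 456
—
[bmi_avg: bmi <= 37 and systolic >= 145]
patient=Alice: ✗
patient=Xiu: ✗
patient=Lena: ✓ → 21
patient=Diego: ✗
patient=Farah: ✓ → 23
patient=Bob: ✗
patient=Jude: ✗
patient=Gus: ✗
patient=Yara: ✗
bmi_avg = (21 + 23) / 2 = 22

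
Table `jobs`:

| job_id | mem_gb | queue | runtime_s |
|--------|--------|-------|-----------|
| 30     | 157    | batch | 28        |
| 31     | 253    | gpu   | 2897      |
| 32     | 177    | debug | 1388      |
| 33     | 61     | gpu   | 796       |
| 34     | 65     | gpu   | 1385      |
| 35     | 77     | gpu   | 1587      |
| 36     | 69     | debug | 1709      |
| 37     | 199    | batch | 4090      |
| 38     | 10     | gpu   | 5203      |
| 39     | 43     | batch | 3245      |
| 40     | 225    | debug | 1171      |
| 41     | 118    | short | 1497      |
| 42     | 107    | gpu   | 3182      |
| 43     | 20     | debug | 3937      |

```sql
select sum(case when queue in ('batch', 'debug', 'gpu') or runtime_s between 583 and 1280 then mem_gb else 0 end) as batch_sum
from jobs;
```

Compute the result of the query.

1463

job_id=30: ✓ → 157
job_id=31: ✓ → 253
job_id=32: ✓ → 177
job_id=33: ✓ → 61
job_id=34: ✓ → 65
job_id=35: ✓ → 77
job_id=36: ✓ → 69
job_id=37: ✓ → 199
job_id=38: ✓ → 10
job_id=39: ✓ → 43
job_id=40: ✓ → 225
job_id=41: ✗
job_id=42: ✓ → 107
job_id=43: ✓ → 20
batch_sum = 157 + 253 + 177 + 61 + 65 + 77 + 69 + 199 + 10 + 43 + 225 + 107 + 20 = 1463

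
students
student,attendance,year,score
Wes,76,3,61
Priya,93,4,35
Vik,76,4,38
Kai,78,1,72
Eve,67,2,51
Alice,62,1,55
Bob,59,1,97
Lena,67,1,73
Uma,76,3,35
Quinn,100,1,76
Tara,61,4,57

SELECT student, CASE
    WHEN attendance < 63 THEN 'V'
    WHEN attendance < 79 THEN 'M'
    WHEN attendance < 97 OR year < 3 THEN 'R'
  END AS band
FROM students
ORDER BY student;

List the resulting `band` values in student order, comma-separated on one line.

V, V, M, M, M, R, R, V, M, M, M

student=Alice: attendance < 63 → V
student=Bob: attendance < 63 → V
student=Eve: attendance < 79 → M
student=Kai: attendance < 79 → M
student=Lena: attendance < 79 → M
student=Priya: attendance < 97 OR year < 3 → R
student=Quinn: attendance < 97 OR year < 3 → R
student=Tara: attendance < 63 → V
student=Uma: attendance < 79 → M
student=Vik: attendance < 79 → M
student=Wes: attendance < 79 → M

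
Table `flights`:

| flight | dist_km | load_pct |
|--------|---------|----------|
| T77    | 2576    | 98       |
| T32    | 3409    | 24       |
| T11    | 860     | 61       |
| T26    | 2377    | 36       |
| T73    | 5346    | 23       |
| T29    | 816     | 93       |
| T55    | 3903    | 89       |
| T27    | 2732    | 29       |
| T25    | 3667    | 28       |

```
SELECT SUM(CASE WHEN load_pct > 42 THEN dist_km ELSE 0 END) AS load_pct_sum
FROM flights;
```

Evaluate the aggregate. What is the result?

8155

flight=T77: ✓ → 2576
flight=T32: ✗
flight=T11: ✓ → 860
flight=T26: ✗
flight=T73: ✗
flight=T29: ✓ → 816
flight=T55: ✓ → 3903
flight=T27: ✗
flight=T25: ✗
load_pct_sum = 2576 + 860 + 816 + 3903 = 8155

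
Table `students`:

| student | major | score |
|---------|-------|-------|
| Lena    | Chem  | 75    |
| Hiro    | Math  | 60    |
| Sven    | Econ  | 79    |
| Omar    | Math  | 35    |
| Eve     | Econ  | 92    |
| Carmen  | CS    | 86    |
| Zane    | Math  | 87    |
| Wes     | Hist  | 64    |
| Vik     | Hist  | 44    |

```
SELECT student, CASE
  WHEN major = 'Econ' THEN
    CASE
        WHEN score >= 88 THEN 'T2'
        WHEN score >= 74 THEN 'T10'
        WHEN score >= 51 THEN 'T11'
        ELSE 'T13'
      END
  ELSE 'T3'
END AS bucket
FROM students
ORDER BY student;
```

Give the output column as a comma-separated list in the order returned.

T3, T2, T3, T3, T3, T10, T3, T3, T3

student=Carmen: major='CS' → outer ELSE → T3
student=Eve: major='Econ' → inner[score >= 88] → T2
student=Hiro: major='Math' → outer ELSE → T3
student=Lena: major='Chem' → outer ELSE → T3
student=Omar: major='Math' → outer ELSE → T3
student=Sven: major='Econ' → inner[score >= 74] → T10
student=Vik: major='Hist' → outer ELSE → T3
student=Wes: major='Hist' → outer ELSE → T3
student=Zane: major='Math' → outer ELSE → T3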